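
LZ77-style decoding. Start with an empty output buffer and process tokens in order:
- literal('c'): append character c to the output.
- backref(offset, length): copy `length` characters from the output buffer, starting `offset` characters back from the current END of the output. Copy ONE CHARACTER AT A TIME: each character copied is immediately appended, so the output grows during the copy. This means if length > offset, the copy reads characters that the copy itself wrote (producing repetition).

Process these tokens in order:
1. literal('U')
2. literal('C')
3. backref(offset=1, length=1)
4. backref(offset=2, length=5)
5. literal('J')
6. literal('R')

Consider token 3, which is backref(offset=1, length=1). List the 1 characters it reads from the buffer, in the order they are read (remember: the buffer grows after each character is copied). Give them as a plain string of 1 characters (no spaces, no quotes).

Answer: C

Derivation:
Token 1: literal('U'). Output: "U"
Token 2: literal('C'). Output: "UC"
Token 3: backref(off=1, len=1). Buffer before: "UC" (len 2)
  byte 1: read out[1]='C', append. Buffer now: "UCC"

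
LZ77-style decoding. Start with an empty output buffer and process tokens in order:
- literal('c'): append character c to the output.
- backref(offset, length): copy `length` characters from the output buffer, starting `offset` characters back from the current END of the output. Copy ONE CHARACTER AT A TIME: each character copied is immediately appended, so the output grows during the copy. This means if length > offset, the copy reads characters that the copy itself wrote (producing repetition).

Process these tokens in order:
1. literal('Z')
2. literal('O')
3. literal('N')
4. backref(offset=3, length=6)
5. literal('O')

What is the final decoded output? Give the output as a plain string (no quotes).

Answer: ZONZONZONO

Derivation:
Token 1: literal('Z'). Output: "Z"
Token 2: literal('O'). Output: "ZO"
Token 3: literal('N'). Output: "ZON"
Token 4: backref(off=3, len=6) (overlapping!). Copied 'ZONZON' from pos 0. Output: "ZONZONZON"
Token 5: literal('O'). Output: "ZONZONZONO"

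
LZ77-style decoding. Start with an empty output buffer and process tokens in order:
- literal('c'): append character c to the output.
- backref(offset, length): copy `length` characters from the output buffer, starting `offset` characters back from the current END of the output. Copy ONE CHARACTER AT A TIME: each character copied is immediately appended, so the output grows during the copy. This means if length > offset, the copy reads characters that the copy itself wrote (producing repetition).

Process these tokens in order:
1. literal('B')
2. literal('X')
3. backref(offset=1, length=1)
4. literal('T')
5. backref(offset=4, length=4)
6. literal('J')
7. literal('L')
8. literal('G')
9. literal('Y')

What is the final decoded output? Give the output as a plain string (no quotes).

Answer: BXXTBXXTJLGY

Derivation:
Token 1: literal('B'). Output: "B"
Token 2: literal('X'). Output: "BX"
Token 3: backref(off=1, len=1). Copied 'X' from pos 1. Output: "BXX"
Token 4: literal('T'). Output: "BXXT"
Token 5: backref(off=4, len=4). Copied 'BXXT' from pos 0. Output: "BXXTBXXT"
Token 6: literal('J'). Output: "BXXTBXXTJ"
Token 7: literal('L'). Output: "BXXTBXXTJL"
Token 8: literal('G'). Output: "BXXTBXXTJLG"
Token 9: literal('Y'). Output: "BXXTBXXTJLGY"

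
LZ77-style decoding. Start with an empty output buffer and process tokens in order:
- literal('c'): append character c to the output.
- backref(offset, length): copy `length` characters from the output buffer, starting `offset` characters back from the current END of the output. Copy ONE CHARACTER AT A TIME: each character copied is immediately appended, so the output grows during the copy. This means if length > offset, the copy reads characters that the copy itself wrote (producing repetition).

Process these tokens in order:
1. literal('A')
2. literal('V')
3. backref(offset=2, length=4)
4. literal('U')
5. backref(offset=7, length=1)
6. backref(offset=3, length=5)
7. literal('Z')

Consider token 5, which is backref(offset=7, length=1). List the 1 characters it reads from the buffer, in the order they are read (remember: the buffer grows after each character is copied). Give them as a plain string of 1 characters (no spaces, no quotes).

Answer: A

Derivation:
Token 1: literal('A'). Output: "A"
Token 2: literal('V'). Output: "AV"
Token 3: backref(off=2, len=4) (overlapping!). Copied 'AVAV' from pos 0. Output: "AVAVAV"
Token 4: literal('U'). Output: "AVAVAVU"
Token 5: backref(off=7, len=1). Buffer before: "AVAVAVU" (len 7)
  byte 1: read out[0]='A', append. Buffer now: "AVAVAVUA"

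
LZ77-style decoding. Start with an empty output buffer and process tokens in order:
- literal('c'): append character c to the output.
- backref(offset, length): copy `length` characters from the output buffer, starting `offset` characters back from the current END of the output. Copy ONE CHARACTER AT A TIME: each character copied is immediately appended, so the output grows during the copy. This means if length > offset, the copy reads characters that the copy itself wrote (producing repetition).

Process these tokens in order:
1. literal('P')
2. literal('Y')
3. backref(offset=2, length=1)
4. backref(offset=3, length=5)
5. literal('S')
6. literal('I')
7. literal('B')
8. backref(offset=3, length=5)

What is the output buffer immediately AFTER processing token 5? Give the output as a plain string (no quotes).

Answer: PYPPYPPYS

Derivation:
Token 1: literal('P'). Output: "P"
Token 2: literal('Y'). Output: "PY"
Token 3: backref(off=2, len=1). Copied 'P' from pos 0. Output: "PYP"
Token 4: backref(off=3, len=5) (overlapping!). Copied 'PYPPY' from pos 0. Output: "PYPPYPPY"
Token 5: literal('S'). Output: "PYPPYPPYS"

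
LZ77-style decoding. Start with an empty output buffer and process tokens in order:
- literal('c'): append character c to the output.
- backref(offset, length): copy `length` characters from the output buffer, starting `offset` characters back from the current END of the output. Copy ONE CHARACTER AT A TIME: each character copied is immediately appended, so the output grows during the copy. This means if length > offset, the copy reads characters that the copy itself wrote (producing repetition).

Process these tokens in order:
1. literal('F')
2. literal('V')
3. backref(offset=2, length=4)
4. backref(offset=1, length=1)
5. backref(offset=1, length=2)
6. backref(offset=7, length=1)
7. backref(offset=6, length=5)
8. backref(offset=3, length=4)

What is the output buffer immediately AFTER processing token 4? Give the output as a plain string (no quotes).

Answer: FVFVFVV

Derivation:
Token 1: literal('F'). Output: "F"
Token 2: literal('V'). Output: "FV"
Token 3: backref(off=2, len=4) (overlapping!). Copied 'FVFV' from pos 0. Output: "FVFVFV"
Token 4: backref(off=1, len=1). Copied 'V' from pos 5. Output: "FVFVFVV"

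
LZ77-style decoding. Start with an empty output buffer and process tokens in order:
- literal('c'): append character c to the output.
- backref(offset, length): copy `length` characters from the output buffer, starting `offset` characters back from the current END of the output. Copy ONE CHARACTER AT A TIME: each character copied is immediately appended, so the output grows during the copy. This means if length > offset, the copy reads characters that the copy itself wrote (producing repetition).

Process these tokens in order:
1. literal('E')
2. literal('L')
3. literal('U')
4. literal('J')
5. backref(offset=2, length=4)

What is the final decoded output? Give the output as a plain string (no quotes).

Answer: ELUJUJUJ

Derivation:
Token 1: literal('E'). Output: "E"
Token 2: literal('L'). Output: "EL"
Token 3: literal('U'). Output: "ELU"
Token 4: literal('J'). Output: "ELUJ"
Token 5: backref(off=2, len=4) (overlapping!). Copied 'UJUJ' from pos 2. Output: "ELUJUJUJ"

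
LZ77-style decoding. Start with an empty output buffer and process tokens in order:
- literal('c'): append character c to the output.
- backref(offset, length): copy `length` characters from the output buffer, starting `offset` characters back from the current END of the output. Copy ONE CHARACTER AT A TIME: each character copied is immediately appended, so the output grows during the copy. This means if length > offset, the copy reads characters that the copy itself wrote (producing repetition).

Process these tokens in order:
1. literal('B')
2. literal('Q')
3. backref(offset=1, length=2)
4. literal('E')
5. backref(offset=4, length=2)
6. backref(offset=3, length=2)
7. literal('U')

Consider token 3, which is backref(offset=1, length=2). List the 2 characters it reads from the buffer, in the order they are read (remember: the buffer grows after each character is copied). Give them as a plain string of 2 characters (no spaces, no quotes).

Token 1: literal('B'). Output: "B"
Token 2: literal('Q'). Output: "BQ"
Token 3: backref(off=1, len=2). Buffer before: "BQ" (len 2)
  byte 1: read out[1]='Q', append. Buffer now: "BQQ"
  byte 2: read out[2]='Q', append. Buffer now: "BQQQ"

Answer: QQ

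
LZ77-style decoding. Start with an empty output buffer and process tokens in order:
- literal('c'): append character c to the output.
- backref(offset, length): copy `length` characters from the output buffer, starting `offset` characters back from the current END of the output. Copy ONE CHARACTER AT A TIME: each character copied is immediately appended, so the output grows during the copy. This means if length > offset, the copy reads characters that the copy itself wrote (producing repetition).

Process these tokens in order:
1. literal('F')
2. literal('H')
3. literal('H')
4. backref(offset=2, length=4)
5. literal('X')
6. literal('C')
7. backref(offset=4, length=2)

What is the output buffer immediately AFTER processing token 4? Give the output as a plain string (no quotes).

Token 1: literal('F'). Output: "F"
Token 2: literal('H'). Output: "FH"
Token 3: literal('H'). Output: "FHH"
Token 4: backref(off=2, len=4) (overlapping!). Copied 'HHHH' from pos 1. Output: "FHHHHHH"

Answer: FHHHHHH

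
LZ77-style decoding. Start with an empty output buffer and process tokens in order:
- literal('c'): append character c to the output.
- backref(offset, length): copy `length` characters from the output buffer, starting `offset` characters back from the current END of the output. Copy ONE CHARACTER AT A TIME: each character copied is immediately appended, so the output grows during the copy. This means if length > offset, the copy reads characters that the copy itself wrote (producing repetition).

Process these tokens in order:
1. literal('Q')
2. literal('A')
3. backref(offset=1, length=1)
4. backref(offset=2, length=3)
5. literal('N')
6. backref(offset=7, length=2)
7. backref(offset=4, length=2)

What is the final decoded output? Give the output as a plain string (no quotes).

Answer: QAAAAANQAAN

Derivation:
Token 1: literal('Q'). Output: "Q"
Token 2: literal('A'). Output: "QA"
Token 3: backref(off=1, len=1). Copied 'A' from pos 1. Output: "QAA"
Token 4: backref(off=2, len=3) (overlapping!). Copied 'AAA' from pos 1. Output: "QAAAAA"
Token 5: literal('N'). Output: "QAAAAAN"
Token 6: backref(off=7, len=2). Copied 'QA' from pos 0. Output: "QAAAAANQA"
Token 7: backref(off=4, len=2). Copied 'AN' from pos 5. Output: "QAAAAANQAAN"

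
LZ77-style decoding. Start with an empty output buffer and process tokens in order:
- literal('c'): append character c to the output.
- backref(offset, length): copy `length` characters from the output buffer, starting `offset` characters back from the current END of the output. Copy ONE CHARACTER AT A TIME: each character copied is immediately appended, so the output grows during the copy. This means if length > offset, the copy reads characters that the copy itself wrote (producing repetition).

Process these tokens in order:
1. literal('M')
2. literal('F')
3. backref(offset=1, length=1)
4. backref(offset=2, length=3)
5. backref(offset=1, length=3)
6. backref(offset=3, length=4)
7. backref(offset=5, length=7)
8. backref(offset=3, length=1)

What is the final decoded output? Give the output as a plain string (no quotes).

Answer: MFFFFFFFFFFFFFFFFFFFF

Derivation:
Token 1: literal('M'). Output: "M"
Token 2: literal('F'). Output: "MF"
Token 3: backref(off=1, len=1). Copied 'F' from pos 1. Output: "MFF"
Token 4: backref(off=2, len=3) (overlapping!). Copied 'FFF' from pos 1. Output: "MFFFFF"
Token 5: backref(off=1, len=3) (overlapping!). Copied 'FFF' from pos 5. Output: "MFFFFFFFF"
Token 6: backref(off=3, len=4) (overlapping!). Copied 'FFFF' from pos 6. Output: "MFFFFFFFFFFFF"
Token 7: backref(off=5, len=7) (overlapping!). Copied 'FFFFFFF' from pos 8. Output: "MFFFFFFFFFFFFFFFFFFF"
Token 8: backref(off=3, len=1). Copied 'F' from pos 17. Output: "MFFFFFFFFFFFFFFFFFFFF"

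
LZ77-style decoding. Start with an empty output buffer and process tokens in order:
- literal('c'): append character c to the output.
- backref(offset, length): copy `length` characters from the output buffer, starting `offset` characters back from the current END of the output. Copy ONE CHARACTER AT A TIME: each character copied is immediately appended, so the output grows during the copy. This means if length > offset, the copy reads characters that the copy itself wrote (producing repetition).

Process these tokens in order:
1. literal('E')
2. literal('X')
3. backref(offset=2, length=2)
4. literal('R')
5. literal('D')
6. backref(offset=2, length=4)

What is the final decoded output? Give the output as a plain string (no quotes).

Token 1: literal('E'). Output: "E"
Token 2: literal('X'). Output: "EX"
Token 3: backref(off=2, len=2). Copied 'EX' from pos 0. Output: "EXEX"
Token 4: literal('R'). Output: "EXEXR"
Token 5: literal('D'). Output: "EXEXRD"
Token 6: backref(off=2, len=4) (overlapping!). Copied 'RDRD' from pos 4. Output: "EXEXRDRDRD"

Answer: EXEXRDRDRD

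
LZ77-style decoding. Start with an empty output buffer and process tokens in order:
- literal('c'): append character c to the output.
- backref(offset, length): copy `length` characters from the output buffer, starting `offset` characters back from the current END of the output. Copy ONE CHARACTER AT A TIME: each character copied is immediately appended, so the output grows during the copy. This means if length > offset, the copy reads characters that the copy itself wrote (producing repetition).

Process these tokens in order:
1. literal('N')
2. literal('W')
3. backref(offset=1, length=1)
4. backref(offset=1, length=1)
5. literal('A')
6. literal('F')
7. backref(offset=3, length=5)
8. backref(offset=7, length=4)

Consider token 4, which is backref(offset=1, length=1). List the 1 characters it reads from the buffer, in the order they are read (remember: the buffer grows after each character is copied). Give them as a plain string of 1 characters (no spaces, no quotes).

Answer: W

Derivation:
Token 1: literal('N'). Output: "N"
Token 2: literal('W'). Output: "NW"
Token 3: backref(off=1, len=1). Copied 'W' from pos 1. Output: "NWW"
Token 4: backref(off=1, len=1). Buffer before: "NWW" (len 3)
  byte 1: read out[2]='W', append. Buffer now: "NWWW"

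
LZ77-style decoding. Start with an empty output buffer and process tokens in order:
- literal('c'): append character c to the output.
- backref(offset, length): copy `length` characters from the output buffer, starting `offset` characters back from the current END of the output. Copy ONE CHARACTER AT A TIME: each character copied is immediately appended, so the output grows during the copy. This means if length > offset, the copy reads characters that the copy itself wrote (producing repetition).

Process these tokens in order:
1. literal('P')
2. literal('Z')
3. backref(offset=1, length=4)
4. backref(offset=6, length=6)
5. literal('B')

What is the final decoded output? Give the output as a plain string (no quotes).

Answer: PZZZZZPZZZZZB

Derivation:
Token 1: literal('P'). Output: "P"
Token 2: literal('Z'). Output: "PZ"
Token 3: backref(off=1, len=4) (overlapping!). Copied 'ZZZZ' from pos 1. Output: "PZZZZZ"
Token 4: backref(off=6, len=6). Copied 'PZZZZZ' from pos 0. Output: "PZZZZZPZZZZZ"
Token 5: literal('B'). Output: "PZZZZZPZZZZZB"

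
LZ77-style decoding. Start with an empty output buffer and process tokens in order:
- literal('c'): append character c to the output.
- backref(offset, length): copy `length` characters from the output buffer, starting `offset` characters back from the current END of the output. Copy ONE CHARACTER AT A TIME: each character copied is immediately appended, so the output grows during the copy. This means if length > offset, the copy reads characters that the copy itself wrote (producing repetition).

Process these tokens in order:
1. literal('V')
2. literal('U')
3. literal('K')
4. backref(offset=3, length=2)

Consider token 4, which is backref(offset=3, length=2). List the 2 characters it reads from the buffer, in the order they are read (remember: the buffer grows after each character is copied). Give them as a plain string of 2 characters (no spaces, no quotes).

Token 1: literal('V'). Output: "V"
Token 2: literal('U'). Output: "VU"
Token 3: literal('K'). Output: "VUK"
Token 4: backref(off=3, len=2). Buffer before: "VUK" (len 3)
  byte 1: read out[0]='V', append. Buffer now: "VUKV"
  byte 2: read out[1]='U', append. Buffer now: "VUKVU"

Answer: VU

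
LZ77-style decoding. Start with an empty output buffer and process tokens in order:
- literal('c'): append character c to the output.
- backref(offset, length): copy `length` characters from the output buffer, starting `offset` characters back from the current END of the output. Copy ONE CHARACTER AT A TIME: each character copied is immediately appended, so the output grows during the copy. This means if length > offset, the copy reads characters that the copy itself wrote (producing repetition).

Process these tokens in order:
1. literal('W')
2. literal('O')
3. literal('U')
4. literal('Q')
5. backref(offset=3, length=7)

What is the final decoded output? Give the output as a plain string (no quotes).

Token 1: literal('W'). Output: "W"
Token 2: literal('O'). Output: "WO"
Token 3: literal('U'). Output: "WOU"
Token 4: literal('Q'). Output: "WOUQ"
Token 5: backref(off=3, len=7) (overlapping!). Copied 'OUQOUQO' from pos 1. Output: "WOUQOUQOUQO"

Answer: WOUQOUQOUQO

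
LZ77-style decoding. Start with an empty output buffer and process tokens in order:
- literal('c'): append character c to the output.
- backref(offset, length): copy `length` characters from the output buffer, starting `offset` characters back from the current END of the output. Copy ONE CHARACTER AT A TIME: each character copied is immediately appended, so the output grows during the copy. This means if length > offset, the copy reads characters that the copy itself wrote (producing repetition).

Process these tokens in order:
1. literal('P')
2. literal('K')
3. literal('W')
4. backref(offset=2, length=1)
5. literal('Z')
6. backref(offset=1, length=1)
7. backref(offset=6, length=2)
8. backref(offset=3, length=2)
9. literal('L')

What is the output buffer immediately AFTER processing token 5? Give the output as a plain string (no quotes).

Token 1: literal('P'). Output: "P"
Token 2: literal('K'). Output: "PK"
Token 3: literal('W'). Output: "PKW"
Token 4: backref(off=2, len=1). Copied 'K' from pos 1. Output: "PKWK"
Token 5: literal('Z'). Output: "PKWKZ"

Answer: PKWKZ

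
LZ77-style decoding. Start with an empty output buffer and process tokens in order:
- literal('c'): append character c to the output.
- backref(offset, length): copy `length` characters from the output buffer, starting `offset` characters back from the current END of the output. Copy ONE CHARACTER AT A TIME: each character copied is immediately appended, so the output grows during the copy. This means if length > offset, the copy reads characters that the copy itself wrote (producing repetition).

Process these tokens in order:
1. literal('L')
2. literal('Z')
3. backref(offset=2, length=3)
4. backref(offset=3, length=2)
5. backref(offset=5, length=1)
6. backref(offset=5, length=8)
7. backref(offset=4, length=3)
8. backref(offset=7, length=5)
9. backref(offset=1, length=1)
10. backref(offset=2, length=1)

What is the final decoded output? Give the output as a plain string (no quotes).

Answer: LZLZLLZLZLLZLZLLLZLLZLLLLL

Derivation:
Token 1: literal('L'). Output: "L"
Token 2: literal('Z'). Output: "LZ"
Token 3: backref(off=2, len=3) (overlapping!). Copied 'LZL' from pos 0. Output: "LZLZL"
Token 4: backref(off=3, len=2). Copied 'LZ' from pos 2. Output: "LZLZLLZ"
Token 5: backref(off=5, len=1). Copied 'L' from pos 2. Output: "LZLZLLZL"
Token 6: backref(off=5, len=8) (overlapping!). Copied 'ZLLZLZLL' from pos 3. Output: "LZLZLLZLZLLZLZLL"
Token 7: backref(off=4, len=3). Copied 'LZL' from pos 12. Output: "LZLZLLZLZLLZLZLLLZL"
Token 8: backref(off=7, len=5). Copied 'LZLLL' from pos 12. Output: "LZLZLLZLZLLZLZLLLZLLZLLL"
Token 9: backref(off=1, len=1). Copied 'L' from pos 23. Output: "LZLZLLZLZLLZLZLLLZLLZLLLL"
Token 10: backref(off=2, len=1). Copied 'L' from pos 23. Output: "LZLZLLZLZLLZLZLLLZLLZLLLLL"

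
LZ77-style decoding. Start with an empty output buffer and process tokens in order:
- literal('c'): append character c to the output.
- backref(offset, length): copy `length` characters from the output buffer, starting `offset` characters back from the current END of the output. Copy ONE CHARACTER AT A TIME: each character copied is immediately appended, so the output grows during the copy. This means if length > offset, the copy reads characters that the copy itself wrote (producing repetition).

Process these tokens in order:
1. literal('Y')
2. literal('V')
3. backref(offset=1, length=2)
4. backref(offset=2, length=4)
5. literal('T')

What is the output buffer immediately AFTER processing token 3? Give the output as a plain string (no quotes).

Token 1: literal('Y'). Output: "Y"
Token 2: literal('V'). Output: "YV"
Token 3: backref(off=1, len=2) (overlapping!). Copied 'VV' from pos 1. Output: "YVVV"

Answer: YVVV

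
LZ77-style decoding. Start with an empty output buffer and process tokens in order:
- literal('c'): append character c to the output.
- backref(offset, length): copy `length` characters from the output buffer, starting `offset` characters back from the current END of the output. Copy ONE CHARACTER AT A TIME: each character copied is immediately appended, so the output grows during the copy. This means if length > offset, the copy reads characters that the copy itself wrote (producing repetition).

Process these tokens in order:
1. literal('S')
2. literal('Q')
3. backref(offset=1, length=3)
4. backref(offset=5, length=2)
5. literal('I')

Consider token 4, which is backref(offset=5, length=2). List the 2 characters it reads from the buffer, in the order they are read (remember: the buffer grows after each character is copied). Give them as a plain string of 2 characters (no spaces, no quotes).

Answer: SQ

Derivation:
Token 1: literal('S'). Output: "S"
Token 2: literal('Q'). Output: "SQ"
Token 3: backref(off=1, len=3) (overlapping!). Copied 'QQQ' from pos 1. Output: "SQQQQ"
Token 4: backref(off=5, len=2). Buffer before: "SQQQQ" (len 5)
  byte 1: read out[0]='S', append. Buffer now: "SQQQQS"
  byte 2: read out[1]='Q', append. Buffer now: "SQQQQSQ"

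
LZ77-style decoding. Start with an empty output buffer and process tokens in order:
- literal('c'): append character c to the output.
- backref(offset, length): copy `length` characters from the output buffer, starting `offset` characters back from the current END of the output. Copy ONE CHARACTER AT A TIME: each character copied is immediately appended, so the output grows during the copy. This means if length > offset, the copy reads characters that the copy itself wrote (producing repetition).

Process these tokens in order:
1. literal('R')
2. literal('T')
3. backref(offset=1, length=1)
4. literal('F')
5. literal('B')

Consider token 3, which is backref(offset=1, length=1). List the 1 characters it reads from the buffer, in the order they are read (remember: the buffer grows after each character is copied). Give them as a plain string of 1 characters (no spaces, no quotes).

Answer: T

Derivation:
Token 1: literal('R'). Output: "R"
Token 2: literal('T'). Output: "RT"
Token 3: backref(off=1, len=1). Buffer before: "RT" (len 2)
  byte 1: read out[1]='T', append. Buffer now: "RTT"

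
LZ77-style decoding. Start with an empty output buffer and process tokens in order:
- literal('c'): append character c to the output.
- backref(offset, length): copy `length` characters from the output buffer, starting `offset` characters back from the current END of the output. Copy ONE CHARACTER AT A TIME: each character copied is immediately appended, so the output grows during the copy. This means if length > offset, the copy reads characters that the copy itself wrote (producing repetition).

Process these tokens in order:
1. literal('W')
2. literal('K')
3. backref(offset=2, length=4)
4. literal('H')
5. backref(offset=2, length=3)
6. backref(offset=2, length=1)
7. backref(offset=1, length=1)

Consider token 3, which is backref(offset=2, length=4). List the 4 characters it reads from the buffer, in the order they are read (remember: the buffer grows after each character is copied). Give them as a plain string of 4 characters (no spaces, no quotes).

Answer: WKWK

Derivation:
Token 1: literal('W'). Output: "W"
Token 2: literal('K'). Output: "WK"
Token 3: backref(off=2, len=4). Buffer before: "WK" (len 2)
  byte 1: read out[0]='W', append. Buffer now: "WKW"
  byte 2: read out[1]='K', append. Buffer now: "WKWK"
  byte 3: read out[2]='W', append. Buffer now: "WKWKW"
  byte 4: read out[3]='K', append. Buffer now: "WKWKWK"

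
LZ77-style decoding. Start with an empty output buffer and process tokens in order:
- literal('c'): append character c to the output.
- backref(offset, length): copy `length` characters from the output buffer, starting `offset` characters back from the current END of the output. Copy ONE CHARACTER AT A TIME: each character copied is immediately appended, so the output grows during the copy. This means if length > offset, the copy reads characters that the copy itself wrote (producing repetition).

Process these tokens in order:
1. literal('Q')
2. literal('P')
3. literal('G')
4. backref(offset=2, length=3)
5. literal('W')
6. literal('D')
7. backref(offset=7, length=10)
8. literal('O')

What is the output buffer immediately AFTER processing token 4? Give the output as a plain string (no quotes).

Token 1: literal('Q'). Output: "Q"
Token 2: literal('P'). Output: "QP"
Token 3: literal('G'). Output: "QPG"
Token 4: backref(off=2, len=3) (overlapping!). Copied 'PGP' from pos 1. Output: "QPGPGP"

Answer: QPGPGP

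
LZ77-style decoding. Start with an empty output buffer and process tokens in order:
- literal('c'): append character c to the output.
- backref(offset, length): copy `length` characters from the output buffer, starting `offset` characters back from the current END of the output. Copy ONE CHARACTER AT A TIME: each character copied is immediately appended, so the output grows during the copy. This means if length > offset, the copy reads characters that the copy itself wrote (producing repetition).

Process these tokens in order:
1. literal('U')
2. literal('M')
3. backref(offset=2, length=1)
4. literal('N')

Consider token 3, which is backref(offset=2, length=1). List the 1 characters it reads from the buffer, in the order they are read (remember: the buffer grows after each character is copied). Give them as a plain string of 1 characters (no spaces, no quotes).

Token 1: literal('U'). Output: "U"
Token 2: literal('M'). Output: "UM"
Token 3: backref(off=2, len=1). Buffer before: "UM" (len 2)
  byte 1: read out[0]='U', append. Buffer now: "UMU"

Answer: U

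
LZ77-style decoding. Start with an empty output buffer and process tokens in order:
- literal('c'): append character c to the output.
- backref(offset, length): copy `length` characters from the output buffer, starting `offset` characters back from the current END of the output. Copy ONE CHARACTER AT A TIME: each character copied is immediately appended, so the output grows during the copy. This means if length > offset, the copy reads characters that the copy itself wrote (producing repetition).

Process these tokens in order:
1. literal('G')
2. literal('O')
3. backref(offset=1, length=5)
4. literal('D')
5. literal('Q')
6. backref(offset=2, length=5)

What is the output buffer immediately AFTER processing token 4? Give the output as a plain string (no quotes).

Answer: GOOOOOOD

Derivation:
Token 1: literal('G'). Output: "G"
Token 2: literal('O'). Output: "GO"
Token 3: backref(off=1, len=5) (overlapping!). Copied 'OOOOO' from pos 1. Output: "GOOOOOO"
Token 4: literal('D'). Output: "GOOOOOOD"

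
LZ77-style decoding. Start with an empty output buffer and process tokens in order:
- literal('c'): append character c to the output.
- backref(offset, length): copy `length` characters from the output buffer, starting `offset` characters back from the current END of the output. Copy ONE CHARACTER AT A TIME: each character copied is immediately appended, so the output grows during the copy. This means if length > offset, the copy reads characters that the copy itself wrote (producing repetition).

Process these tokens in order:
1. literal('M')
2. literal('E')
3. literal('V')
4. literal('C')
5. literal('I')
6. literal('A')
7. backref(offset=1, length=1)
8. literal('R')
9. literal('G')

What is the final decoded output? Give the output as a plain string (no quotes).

Token 1: literal('M'). Output: "M"
Token 2: literal('E'). Output: "ME"
Token 3: literal('V'). Output: "MEV"
Token 4: literal('C'). Output: "MEVC"
Token 5: literal('I'). Output: "MEVCI"
Token 6: literal('A'). Output: "MEVCIA"
Token 7: backref(off=1, len=1). Copied 'A' from pos 5. Output: "MEVCIAA"
Token 8: literal('R'). Output: "MEVCIAAR"
Token 9: literal('G'). Output: "MEVCIAARG"

Answer: MEVCIAARG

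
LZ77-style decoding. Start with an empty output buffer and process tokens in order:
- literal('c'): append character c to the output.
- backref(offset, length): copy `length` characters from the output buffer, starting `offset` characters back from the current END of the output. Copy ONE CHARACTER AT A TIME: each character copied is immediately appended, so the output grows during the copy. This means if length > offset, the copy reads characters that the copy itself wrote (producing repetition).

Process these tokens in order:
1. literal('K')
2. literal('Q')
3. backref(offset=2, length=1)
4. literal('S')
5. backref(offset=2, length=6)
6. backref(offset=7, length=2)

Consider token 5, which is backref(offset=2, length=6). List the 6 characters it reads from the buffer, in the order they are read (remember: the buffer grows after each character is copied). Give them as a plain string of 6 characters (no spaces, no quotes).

Token 1: literal('K'). Output: "K"
Token 2: literal('Q'). Output: "KQ"
Token 3: backref(off=2, len=1). Copied 'K' from pos 0. Output: "KQK"
Token 4: literal('S'). Output: "KQKS"
Token 5: backref(off=2, len=6). Buffer before: "KQKS" (len 4)
  byte 1: read out[2]='K', append. Buffer now: "KQKSK"
  byte 2: read out[3]='S', append. Buffer now: "KQKSKS"
  byte 3: read out[4]='K', append. Buffer now: "KQKSKSK"
  byte 4: read out[5]='S', append. Buffer now: "KQKSKSKS"
  byte 5: read out[6]='K', append. Buffer now: "KQKSKSKSK"
  byte 6: read out[7]='S', append. Buffer now: "KQKSKSKSKS"

Answer: KSKSKS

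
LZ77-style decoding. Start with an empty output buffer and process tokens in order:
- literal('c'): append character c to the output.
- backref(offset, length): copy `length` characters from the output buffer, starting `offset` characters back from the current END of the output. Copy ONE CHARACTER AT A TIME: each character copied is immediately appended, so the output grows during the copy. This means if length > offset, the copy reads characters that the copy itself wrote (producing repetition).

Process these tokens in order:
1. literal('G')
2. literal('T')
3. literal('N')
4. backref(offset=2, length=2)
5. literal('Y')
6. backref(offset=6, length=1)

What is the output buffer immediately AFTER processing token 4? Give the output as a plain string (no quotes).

Token 1: literal('G'). Output: "G"
Token 2: literal('T'). Output: "GT"
Token 3: literal('N'). Output: "GTN"
Token 4: backref(off=2, len=2). Copied 'TN' from pos 1. Output: "GTNTN"

Answer: GTNTN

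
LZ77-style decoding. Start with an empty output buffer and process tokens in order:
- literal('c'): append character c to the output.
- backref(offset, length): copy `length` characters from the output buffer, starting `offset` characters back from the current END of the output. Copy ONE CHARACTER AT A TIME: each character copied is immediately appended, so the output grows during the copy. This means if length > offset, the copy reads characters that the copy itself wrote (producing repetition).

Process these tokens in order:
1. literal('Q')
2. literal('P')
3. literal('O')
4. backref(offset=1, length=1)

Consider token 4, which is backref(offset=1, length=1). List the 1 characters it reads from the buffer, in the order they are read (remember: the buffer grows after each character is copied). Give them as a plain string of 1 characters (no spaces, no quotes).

Token 1: literal('Q'). Output: "Q"
Token 2: literal('P'). Output: "QP"
Token 3: literal('O'). Output: "QPO"
Token 4: backref(off=1, len=1). Buffer before: "QPO" (len 3)
  byte 1: read out[2]='O', append. Buffer now: "QPOO"

Answer: O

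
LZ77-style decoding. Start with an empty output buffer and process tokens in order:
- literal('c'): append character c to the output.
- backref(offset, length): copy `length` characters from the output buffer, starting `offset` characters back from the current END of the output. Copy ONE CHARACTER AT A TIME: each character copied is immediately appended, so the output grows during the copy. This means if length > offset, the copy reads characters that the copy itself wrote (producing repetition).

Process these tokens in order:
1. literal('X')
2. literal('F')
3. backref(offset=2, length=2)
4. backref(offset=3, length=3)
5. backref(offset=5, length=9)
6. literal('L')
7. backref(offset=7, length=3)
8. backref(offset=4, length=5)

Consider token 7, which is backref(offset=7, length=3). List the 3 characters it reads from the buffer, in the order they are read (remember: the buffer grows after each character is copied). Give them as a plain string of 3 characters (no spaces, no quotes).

Answer: XFX

Derivation:
Token 1: literal('X'). Output: "X"
Token 2: literal('F'). Output: "XF"
Token 3: backref(off=2, len=2). Copied 'XF' from pos 0. Output: "XFXF"
Token 4: backref(off=3, len=3). Copied 'FXF' from pos 1. Output: "XFXFFXF"
Token 5: backref(off=5, len=9) (overlapping!). Copied 'XFFXFXFFX' from pos 2. Output: "XFXFFXFXFFXFXFFX"
Token 6: literal('L'). Output: "XFXFFXFXFFXFXFFXL"
Token 7: backref(off=7, len=3). Buffer before: "XFXFFXFXFFXFXFFXL" (len 17)
  byte 1: read out[10]='X', append. Buffer now: "XFXFFXFXFFXFXFFXLX"
  byte 2: read out[11]='F', append. Buffer now: "XFXFFXFXFFXFXFFXLXF"
  byte 3: read out[12]='X', append. Buffer now: "XFXFFXFXFFXFXFFXLXFX"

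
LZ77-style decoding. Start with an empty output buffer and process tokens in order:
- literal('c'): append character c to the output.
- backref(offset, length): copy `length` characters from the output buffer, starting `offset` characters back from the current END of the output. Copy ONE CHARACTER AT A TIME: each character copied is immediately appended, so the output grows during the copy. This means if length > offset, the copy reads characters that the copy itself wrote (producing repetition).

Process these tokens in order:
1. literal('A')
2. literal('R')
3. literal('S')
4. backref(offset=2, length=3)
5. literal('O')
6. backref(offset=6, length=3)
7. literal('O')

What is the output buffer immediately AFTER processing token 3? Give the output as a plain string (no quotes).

Token 1: literal('A'). Output: "A"
Token 2: literal('R'). Output: "AR"
Token 3: literal('S'). Output: "ARS"

Answer: ARS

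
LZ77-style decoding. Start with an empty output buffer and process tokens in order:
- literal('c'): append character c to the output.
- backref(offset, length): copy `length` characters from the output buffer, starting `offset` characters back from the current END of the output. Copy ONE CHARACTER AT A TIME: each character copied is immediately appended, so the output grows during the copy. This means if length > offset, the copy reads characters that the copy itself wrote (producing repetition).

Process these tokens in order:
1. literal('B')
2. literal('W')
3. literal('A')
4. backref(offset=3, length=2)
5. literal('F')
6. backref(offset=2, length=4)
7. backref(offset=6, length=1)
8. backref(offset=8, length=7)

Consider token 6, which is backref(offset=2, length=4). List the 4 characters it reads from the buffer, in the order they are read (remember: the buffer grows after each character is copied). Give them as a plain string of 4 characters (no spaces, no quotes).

Answer: WFWF

Derivation:
Token 1: literal('B'). Output: "B"
Token 2: literal('W'). Output: "BW"
Token 3: literal('A'). Output: "BWA"
Token 4: backref(off=3, len=2). Copied 'BW' from pos 0. Output: "BWABW"
Token 5: literal('F'). Output: "BWABWF"
Token 6: backref(off=2, len=4). Buffer before: "BWABWF" (len 6)
  byte 1: read out[4]='W', append. Buffer now: "BWABWFW"
  byte 2: read out[5]='F', append. Buffer now: "BWABWFWF"
  byte 3: read out[6]='W', append. Buffer now: "BWABWFWFW"
  byte 4: read out[7]='F', append. Buffer now: "BWABWFWFWF"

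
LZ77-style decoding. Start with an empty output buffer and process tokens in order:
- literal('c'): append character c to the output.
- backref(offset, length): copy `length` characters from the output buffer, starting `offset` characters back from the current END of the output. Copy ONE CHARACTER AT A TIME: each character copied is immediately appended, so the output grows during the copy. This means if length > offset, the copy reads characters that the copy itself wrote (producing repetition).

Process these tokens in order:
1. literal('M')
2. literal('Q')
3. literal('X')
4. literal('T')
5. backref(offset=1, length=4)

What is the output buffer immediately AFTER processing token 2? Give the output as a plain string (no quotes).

Answer: MQ

Derivation:
Token 1: literal('M'). Output: "M"
Token 2: literal('Q'). Output: "MQ"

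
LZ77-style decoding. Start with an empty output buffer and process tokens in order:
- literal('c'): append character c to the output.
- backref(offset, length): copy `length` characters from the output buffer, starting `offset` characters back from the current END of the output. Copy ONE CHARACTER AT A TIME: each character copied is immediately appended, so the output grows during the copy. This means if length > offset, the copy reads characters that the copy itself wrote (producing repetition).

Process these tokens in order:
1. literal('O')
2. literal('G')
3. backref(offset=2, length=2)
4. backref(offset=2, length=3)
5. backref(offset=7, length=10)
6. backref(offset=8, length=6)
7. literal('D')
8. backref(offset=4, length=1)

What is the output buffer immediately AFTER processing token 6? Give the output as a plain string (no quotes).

Answer: OGOGOGOOGOGOGOOGOOGOGOO

Derivation:
Token 1: literal('O'). Output: "O"
Token 2: literal('G'). Output: "OG"
Token 3: backref(off=2, len=2). Copied 'OG' from pos 0. Output: "OGOG"
Token 4: backref(off=2, len=3) (overlapping!). Copied 'OGO' from pos 2. Output: "OGOGOGO"
Token 5: backref(off=7, len=10) (overlapping!). Copied 'OGOGOGOOGO' from pos 0. Output: "OGOGOGOOGOGOGOOGO"
Token 6: backref(off=8, len=6). Copied 'OGOGOO' from pos 9. Output: "OGOGOGOOGOGOGOOGOOGOGOO"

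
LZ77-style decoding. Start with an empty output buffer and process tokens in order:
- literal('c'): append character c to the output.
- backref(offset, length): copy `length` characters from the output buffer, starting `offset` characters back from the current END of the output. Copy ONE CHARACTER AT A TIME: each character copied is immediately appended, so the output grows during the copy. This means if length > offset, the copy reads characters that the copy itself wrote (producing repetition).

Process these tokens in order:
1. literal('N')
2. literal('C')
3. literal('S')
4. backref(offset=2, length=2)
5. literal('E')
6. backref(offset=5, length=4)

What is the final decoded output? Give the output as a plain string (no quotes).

Answer: NCSCSECSCS

Derivation:
Token 1: literal('N'). Output: "N"
Token 2: literal('C'). Output: "NC"
Token 3: literal('S'). Output: "NCS"
Token 4: backref(off=2, len=2). Copied 'CS' from pos 1. Output: "NCSCS"
Token 5: literal('E'). Output: "NCSCSE"
Token 6: backref(off=5, len=4). Copied 'CSCS' from pos 1. Output: "NCSCSECSCS"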